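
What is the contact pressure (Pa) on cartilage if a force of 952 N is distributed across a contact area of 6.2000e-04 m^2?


P = F / A
P = 952 / 6.2000e-04
P = 1.5355e+06


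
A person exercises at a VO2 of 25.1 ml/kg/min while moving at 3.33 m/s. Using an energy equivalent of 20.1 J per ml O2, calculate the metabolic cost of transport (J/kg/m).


Power per kg = VO2 * 20.1 / 60
Power per kg = 25.1 * 20.1 / 60 = 8.4085 W/kg
Cost = power_per_kg / speed
Cost = 8.4085 / 3.33
Cost = 2.5251


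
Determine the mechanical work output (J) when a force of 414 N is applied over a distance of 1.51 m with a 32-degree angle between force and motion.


W = F * d * cos(theta)
theta = 32 deg = 0.5585 rad
cos(theta) = 0.8480
W = 414 * 1.51 * 0.8480
W = 530.1488


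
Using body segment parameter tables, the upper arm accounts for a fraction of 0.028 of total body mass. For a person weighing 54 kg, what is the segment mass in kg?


m_segment = body_mass * fraction
m_segment = 54 * 0.028
m_segment = 1.5120


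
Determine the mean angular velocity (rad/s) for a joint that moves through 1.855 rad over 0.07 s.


omega = delta_theta / delta_t
omega = 1.855 / 0.07
omega = 26.5000


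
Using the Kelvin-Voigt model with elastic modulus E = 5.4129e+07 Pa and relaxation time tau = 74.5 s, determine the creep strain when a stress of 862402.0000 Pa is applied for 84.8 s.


epsilon(t) = (sigma/E) * (1 - exp(-t/tau))
sigma/E = 862402.0000 / 5.4129e+07 = 0.0159
exp(-t/tau) = exp(-84.8 / 74.5) = 0.3204
epsilon = 0.0159 * (1 - 0.3204)
epsilon = 0.0108


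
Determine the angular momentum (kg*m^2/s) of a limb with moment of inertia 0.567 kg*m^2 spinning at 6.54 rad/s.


L = I * omega
L = 0.567 * 6.54
L = 3.7082


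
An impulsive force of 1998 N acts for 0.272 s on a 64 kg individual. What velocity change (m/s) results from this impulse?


J = F * dt = 1998 * 0.272 = 543.4560 N*s
delta_v = J / m
delta_v = 543.4560 / 64
delta_v = 8.4915


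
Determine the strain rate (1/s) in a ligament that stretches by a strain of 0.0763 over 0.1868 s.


strain_rate = delta_strain / delta_t
strain_rate = 0.0763 / 0.1868
strain_rate = 0.4085


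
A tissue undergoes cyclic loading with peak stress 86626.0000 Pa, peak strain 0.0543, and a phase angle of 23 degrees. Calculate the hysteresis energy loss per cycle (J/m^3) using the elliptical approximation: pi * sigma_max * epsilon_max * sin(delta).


E_loss = pi * sigma_max * epsilon_max * sin(delta)
delta = 23 deg = 0.4014 rad
sin(delta) = 0.3907
E_loss = pi * 86626.0000 * 0.0543 * 0.3907
E_loss = 5773.9893


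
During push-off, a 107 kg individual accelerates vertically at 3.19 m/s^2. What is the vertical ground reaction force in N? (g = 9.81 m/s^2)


GRF = m * (g + a)
GRF = 107 * (9.81 + 3.19)
GRF = 107 * 13.0000
GRF = 1391.0000


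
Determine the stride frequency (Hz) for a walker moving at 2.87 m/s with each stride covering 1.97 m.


f = v / stride_length
f = 2.87 / 1.97
f = 1.4569


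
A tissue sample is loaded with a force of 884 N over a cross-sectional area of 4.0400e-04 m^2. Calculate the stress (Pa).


stress = F / A
stress = 884 / 4.0400e-04
stress = 2.1881e+06


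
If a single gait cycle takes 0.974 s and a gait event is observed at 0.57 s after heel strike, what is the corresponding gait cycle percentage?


pct = (event_time / cycle_time) * 100
pct = (0.57 / 0.974) * 100
ratio = 0.5852
pct = 58.5216


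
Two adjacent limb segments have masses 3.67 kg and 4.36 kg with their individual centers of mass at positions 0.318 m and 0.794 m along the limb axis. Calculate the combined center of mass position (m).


COM = (m1*x1 + m2*x2) / (m1 + m2)
COM = (3.67*0.318 + 4.36*0.794) / (3.67 + 4.36)
Numerator = 4.6289
Denominator = 8.0300
COM = 0.5765


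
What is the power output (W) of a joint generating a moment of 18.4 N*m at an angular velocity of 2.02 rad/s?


P = M * omega
P = 18.4 * 2.02
P = 37.1680


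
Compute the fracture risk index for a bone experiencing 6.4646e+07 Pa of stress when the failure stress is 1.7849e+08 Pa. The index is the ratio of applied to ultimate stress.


FRI = applied / ultimate
FRI = 6.4646e+07 / 1.7849e+08
FRI = 0.3622


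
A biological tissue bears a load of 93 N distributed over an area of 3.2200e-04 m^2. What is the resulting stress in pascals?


stress = F / A
stress = 93 / 3.2200e-04
stress = 288819.8758


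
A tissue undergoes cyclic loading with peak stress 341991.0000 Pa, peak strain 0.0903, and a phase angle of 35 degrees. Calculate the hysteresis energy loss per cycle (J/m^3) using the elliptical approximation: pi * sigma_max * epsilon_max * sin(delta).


E_loss = pi * sigma_max * epsilon_max * sin(delta)
delta = 35 deg = 0.6109 rad
sin(delta) = 0.5736
E_loss = pi * 341991.0000 * 0.0903 * 0.5736
E_loss = 55647.2365


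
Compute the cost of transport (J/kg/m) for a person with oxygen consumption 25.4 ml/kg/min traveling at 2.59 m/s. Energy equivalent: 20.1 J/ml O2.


Power per kg = VO2 * 20.1 / 60
Power per kg = 25.4 * 20.1 / 60 = 8.5090 W/kg
Cost = power_per_kg / speed
Cost = 8.5090 / 2.59
Cost = 3.2853


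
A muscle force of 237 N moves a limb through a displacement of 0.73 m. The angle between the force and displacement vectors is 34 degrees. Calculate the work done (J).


W = F * d * cos(theta)
theta = 34 deg = 0.5934 rad
cos(theta) = 0.8290
W = 237 * 0.73 * 0.8290
W = 143.4318


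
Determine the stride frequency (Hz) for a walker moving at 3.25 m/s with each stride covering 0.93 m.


f = v / stride_length
f = 3.25 / 0.93
f = 3.4946


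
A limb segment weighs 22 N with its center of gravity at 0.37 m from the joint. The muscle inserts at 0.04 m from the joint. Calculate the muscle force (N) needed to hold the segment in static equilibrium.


F_muscle = W * d_load / d_muscle
F_muscle = 22 * 0.37 / 0.04
Numerator = 8.1400
F_muscle = 203.5000


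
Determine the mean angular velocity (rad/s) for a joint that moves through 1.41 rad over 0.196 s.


omega = delta_theta / delta_t
omega = 1.41 / 0.196
omega = 7.1939


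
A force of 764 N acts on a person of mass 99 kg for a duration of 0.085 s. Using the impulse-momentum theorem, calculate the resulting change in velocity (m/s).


J = F * dt = 764 * 0.085 = 64.9400 N*s
delta_v = J / m
delta_v = 64.9400 / 99
delta_v = 0.6560


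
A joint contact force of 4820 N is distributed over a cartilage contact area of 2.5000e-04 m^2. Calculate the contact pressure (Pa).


P = F / A
P = 4820 / 2.5000e-04
P = 1.9280e+07


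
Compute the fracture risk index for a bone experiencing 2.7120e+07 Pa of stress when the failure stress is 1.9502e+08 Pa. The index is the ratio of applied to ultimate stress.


FRI = applied / ultimate
FRI = 2.7120e+07 / 1.9502e+08
FRI = 0.1391


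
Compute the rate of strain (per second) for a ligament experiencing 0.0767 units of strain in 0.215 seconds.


strain_rate = delta_strain / delta_t
strain_rate = 0.0767 / 0.215
strain_rate = 0.3567


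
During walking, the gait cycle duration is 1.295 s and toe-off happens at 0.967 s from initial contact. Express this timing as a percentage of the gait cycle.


pct = (event_time / cycle_time) * 100
pct = (0.967 / 1.295) * 100
ratio = 0.7467
pct = 74.6718


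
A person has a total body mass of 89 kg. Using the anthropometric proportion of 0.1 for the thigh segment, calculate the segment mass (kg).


m_segment = body_mass * fraction
m_segment = 89 * 0.1
m_segment = 8.9000


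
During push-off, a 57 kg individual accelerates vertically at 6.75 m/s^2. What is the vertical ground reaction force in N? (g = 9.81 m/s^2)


GRF = m * (g + a)
GRF = 57 * (9.81 + 6.75)
GRF = 57 * 16.5600
GRF = 943.9200


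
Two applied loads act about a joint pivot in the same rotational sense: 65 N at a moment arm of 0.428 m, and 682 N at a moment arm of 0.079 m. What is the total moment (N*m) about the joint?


M = F1 * d1 + F2 * d2
M = 65 * 0.428 + 682 * 0.079
M = 27.8200 + 53.8780
M = 81.6980


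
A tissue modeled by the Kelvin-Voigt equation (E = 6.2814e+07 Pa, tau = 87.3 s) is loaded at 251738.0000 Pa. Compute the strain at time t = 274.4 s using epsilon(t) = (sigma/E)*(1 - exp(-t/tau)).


epsilon(t) = (sigma/E) * (1 - exp(-t/tau))
sigma/E = 251738.0000 / 6.2814e+07 = 0.0040
exp(-t/tau) = exp(-274.4 / 87.3) = 0.0431
epsilon = 0.0040 * (1 - 0.0431)
epsilon = 0.0038


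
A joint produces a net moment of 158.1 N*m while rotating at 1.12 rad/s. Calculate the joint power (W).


P = M * omega
P = 158.1 * 1.12
P = 177.0720


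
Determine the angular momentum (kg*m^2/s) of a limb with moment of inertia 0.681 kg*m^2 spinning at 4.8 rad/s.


L = I * omega
L = 0.681 * 4.8
L = 3.2688


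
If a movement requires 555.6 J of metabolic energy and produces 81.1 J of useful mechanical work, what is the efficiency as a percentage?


eta = (W_mech / E_meta) * 100
eta = (81.1 / 555.6) * 100
ratio = 0.1460
eta = 14.5968


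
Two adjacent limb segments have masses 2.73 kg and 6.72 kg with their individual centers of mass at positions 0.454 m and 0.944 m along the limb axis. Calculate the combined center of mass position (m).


COM = (m1*x1 + m2*x2) / (m1 + m2)
COM = (2.73*0.454 + 6.72*0.944) / (2.73 + 6.72)
Numerator = 7.5831
Denominator = 9.4500
COM = 0.8024


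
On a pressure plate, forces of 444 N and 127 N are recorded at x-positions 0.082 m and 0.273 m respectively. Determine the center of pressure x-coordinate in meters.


COP_x = (F1*x1 + F2*x2) / (F1 + F2)
COP_x = (444*0.082 + 127*0.273) / (444 + 127)
Numerator = 71.0790
Denominator = 571
COP_x = 0.1245


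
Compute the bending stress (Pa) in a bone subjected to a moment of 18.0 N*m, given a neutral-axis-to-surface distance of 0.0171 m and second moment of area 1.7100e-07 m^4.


sigma = M * c / I
sigma = 18.0 * 0.0171 / 1.7100e-07
M * c = 0.3078
sigma = 1.8000e+06


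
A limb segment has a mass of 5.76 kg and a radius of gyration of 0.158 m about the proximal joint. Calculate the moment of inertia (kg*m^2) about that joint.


I = m * k^2
I = 5.76 * 0.158^2
k^2 = 0.0250
I = 0.1438


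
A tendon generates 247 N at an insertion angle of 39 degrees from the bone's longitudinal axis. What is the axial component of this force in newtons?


F_eff = F_tendon * cos(theta)
theta = 39 deg = 0.6807 rad
cos(theta) = 0.7771
F_eff = 247 * 0.7771
F_eff = 191.9551


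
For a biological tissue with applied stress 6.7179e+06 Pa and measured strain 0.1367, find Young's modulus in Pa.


E = stress / strain
E = 6.7179e+06 / 0.1367
E = 4.9143e+07


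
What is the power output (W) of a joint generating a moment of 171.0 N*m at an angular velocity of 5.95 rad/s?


P = M * omega
P = 171.0 * 5.95
P = 1017.4500


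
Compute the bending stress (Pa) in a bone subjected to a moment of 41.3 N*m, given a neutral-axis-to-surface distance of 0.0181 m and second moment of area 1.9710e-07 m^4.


sigma = M * c / I
sigma = 41.3 * 0.0181 / 1.9710e-07
M * c = 0.7475
sigma = 3.7926e+06


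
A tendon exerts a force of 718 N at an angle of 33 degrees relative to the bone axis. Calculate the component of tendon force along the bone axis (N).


F_eff = F_tendon * cos(theta)
theta = 33 deg = 0.5760 rad
cos(theta) = 0.8387
F_eff = 718 * 0.8387
F_eff = 602.1655


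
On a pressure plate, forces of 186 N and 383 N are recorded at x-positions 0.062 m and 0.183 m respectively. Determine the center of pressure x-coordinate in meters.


COP_x = (F1*x1 + F2*x2) / (F1 + F2)
COP_x = (186*0.062 + 383*0.183) / (186 + 383)
Numerator = 81.6210
Denominator = 569
COP_x = 0.1434


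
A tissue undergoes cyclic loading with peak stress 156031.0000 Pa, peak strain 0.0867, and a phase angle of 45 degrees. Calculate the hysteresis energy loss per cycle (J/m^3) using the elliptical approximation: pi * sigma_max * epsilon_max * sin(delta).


E_loss = pi * sigma_max * epsilon_max * sin(delta)
delta = 45 deg = 0.7854 rad
sin(delta) = 0.7071
E_loss = pi * 156031.0000 * 0.0867 * 0.7071
E_loss = 30051.4107


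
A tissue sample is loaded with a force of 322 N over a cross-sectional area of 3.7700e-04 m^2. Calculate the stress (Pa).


stress = F / A
stress = 322 / 3.7700e-04
stress = 854111.4058


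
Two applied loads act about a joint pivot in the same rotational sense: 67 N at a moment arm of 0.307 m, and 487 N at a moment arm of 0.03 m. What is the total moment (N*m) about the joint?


M = F1 * d1 + F2 * d2
M = 67 * 0.307 + 487 * 0.03
M = 20.5690 + 14.6100
M = 35.1790


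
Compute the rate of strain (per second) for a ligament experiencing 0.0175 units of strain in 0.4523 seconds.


strain_rate = delta_strain / delta_t
strain_rate = 0.0175 / 0.4523
strain_rate = 0.0387


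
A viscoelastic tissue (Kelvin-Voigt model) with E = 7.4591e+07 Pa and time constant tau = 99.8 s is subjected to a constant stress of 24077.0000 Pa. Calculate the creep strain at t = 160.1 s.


epsilon(t) = (sigma/E) * (1 - exp(-t/tau))
sigma/E = 24077.0000 / 7.4591e+07 = 3.2279e-04
exp(-t/tau) = exp(-160.1 / 99.8) = 0.2010
epsilon = 3.2279e-04 * (1 - 0.2010)
epsilon = 2.5789e-04


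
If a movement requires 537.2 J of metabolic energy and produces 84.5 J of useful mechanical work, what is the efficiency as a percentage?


eta = (W_mech / E_meta) * 100
eta = (84.5 / 537.2) * 100
ratio = 0.1573
eta = 15.7297


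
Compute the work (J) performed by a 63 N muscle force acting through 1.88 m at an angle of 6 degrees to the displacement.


W = F * d * cos(theta)
theta = 6 deg = 0.1047 rad
cos(theta) = 0.9945
W = 63 * 1.88 * 0.9945
W = 117.7912


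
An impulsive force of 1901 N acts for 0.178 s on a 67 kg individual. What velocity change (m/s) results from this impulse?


J = F * dt = 1901 * 0.178 = 338.3780 N*s
delta_v = J / m
delta_v = 338.3780 / 67
delta_v = 5.0504


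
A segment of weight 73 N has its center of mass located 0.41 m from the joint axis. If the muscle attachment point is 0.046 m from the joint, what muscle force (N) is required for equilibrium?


F_muscle = W * d_load / d_muscle
F_muscle = 73 * 0.41 / 0.046
Numerator = 29.9300
F_muscle = 650.6522


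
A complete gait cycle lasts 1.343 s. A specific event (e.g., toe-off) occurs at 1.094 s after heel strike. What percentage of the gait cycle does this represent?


pct = (event_time / cycle_time) * 100
pct = (1.094 / 1.343) * 100
ratio = 0.8146
pct = 81.4594


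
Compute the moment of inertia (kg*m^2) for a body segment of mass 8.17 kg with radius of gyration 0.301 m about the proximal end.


I = m * k^2
I = 8.17 * 0.301^2
k^2 = 0.0906
I = 0.7402


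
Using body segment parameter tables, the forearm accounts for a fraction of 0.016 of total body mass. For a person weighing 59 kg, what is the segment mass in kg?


m_segment = body_mass * fraction
m_segment = 59 * 0.016
m_segment = 0.9440


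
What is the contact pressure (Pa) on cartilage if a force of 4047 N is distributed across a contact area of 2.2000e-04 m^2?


P = F / A
P = 4047 / 2.2000e-04
P = 1.8395e+07


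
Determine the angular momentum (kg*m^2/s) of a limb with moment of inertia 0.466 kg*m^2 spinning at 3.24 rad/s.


L = I * omega
L = 0.466 * 3.24
L = 1.5098


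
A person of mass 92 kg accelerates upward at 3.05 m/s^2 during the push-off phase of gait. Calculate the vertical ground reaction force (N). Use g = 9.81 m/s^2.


GRF = m * (g + a)
GRF = 92 * (9.81 + 3.05)
GRF = 92 * 12.8600
GRF = 1183.1200


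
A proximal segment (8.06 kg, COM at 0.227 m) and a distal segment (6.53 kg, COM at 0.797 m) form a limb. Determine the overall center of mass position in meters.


COM = (m1*x1 + m2*x2) / (m1 + m2)
COM = (8.06*0.227 + 6.53*0.797) / (8.06 + 6.53)
Numerator = 7.0340
Denominator = 14.5900
COM = 0.4821


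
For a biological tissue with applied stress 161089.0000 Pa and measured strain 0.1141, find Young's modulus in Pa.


E = stress / strain
E = 161089.0000 / 0.1141
E = 1.4118e+06


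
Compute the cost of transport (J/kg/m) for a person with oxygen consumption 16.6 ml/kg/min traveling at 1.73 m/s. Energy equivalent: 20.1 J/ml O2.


Power per kg = VO2 * 20.1 / 60
Power per kg = 16.6 * 20.1 / 60 = 5.5610 W/kg
Cost = power_per_kg / speed
Cost = 5.5610 / 1.73
Cost = 3.2145


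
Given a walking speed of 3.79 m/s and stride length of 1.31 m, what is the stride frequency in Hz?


f = v / stride_length
f = 3.79 / 1.31
f = 2.8931


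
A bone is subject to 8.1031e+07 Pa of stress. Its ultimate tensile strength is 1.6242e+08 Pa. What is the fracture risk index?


FRI = applied / ultimate
FRI = 8.1031e+07 / 1.6242e+08
FRI = 0.4989


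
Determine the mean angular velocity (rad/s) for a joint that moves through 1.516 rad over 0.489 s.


omega = delta_theta / delta_t
omega = 1.516 / 0.489
omega = 3.1002


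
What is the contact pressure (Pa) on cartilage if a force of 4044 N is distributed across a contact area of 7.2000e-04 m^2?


P = F / A
P = 4044 / 7.2000e-04
P = 5.6167e+06


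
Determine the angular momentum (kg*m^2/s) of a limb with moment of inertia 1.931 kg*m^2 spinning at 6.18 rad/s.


L = I * omega
L = 1.931 * 6.18
L = 11.9336


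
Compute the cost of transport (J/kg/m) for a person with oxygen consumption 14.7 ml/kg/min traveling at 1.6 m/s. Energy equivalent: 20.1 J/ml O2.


Power per kg = VO2 * 20.1 / 60
Power per kg = 14.7 * 20.1 / 60 = 4.9245 W/kg
Cost = power_per_kg / speed
Cost = 4.9245 / 1.6
Cost = 3.0778


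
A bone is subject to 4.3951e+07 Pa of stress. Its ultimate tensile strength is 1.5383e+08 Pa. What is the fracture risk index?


FRI = applied / ultimate
FRI = 4.3951e+07 / 1.5383e+08
FRI = 0.2857


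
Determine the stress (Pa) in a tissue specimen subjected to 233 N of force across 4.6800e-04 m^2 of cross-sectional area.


stress = F / A
stress = 233 / 4.6800e-04
stress = 497863.2479


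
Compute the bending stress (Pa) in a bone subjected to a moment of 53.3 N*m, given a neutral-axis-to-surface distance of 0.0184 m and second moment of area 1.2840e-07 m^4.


sigma = M * c / I
sigma = 53.3 * 0.0184 / 1.2840e-07
M * c = 0.9807
sigma = 7.6380e+06


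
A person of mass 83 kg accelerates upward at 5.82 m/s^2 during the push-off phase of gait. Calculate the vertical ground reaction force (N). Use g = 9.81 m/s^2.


GRF = m * (g + a)
GRF = 83 * (9.81 + 5.82)
GRF = 83 * 15.6300
GRF = 1297.2900


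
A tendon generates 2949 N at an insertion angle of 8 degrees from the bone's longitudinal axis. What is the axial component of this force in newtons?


F_eff = F_tendon * cos(theta)
theta = 8 deg = 0.1396 rad
cos(theta) = 0.9903
F_eff = 2949 * 0.9903
F_eff = 2920.3005


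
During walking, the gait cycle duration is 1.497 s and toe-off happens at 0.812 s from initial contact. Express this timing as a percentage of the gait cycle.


pct = (event_time / cycle_time) * 100
pct = (0.812 / 1.497) * 100
ratio = 0.5424
pct = 54.2418


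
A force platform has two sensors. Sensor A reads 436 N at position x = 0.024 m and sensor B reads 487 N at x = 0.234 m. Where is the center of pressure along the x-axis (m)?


COP_x = (F1*x1 + F2*x2) / (F1 + F2)
COP_x = (436*0.024 + 487*0.234) / (436 + 487)
Numerator = 124.4220
Denominator = 923
COP_x = 0.1348


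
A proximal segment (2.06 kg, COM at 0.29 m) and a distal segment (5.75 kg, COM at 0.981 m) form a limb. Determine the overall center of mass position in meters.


COM = (m1*x1 + m2*x2) / (m1 + m2)
COM = (2.06*0.29 + 5.75*0.981) / (2.06 + 5.75)
Numerator = 6.2381
Denominator = 7.8100
COM = 0.7987


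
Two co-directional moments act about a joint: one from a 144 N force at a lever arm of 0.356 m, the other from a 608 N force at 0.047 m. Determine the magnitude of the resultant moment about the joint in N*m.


M = F1 * d1 + F2 * d2
M = 144 * 0.356 + 608 * 0.047
M = 51.2640 + 28.5760
M = 79.8400


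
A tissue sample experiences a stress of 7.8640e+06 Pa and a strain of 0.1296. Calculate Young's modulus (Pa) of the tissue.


E = stress / strain
E = 7.8640e+06 / 0.1296
E = 6.0679e+07


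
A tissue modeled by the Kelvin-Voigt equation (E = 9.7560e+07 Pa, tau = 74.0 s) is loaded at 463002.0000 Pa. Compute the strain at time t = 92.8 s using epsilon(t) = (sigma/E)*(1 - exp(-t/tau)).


epsilon(t) = (sigma/E) * (1 - exp(-t/tau))
sigma/E = 463002.0000 / 9.7560e+07 = 0.0047
exp(-t/tau) = exp(-92.8 / 74.0) = 0.2853
epsilon = 0.0047 * (1 - 0.2853)
epsilon = 0.0034


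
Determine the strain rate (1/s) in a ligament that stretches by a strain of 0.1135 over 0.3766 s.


strain_rate = delta_strain / delta_t
strain_rate = 0.1135 / 0.3766
strain_rate = 0.3014


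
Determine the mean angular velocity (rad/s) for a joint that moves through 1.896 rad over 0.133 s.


omega = delta_theta / delta_t
omega = 1.896 / 0.133
omega = 14.2556


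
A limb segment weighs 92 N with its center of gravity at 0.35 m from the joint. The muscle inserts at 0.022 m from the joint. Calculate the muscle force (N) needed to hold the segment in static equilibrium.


F_muscle = W * d_load / d_muscle
F_muscle = 92 * 0.35 / 0.022
Numerator = 32.2000
F_muscle = 1463.6364


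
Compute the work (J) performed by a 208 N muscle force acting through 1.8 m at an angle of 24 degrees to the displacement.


W = F * d * cos(theta)
theta = 24 deg = 0.4189 rad
cos(theta) = 0.9135
W = 208 * 1.8 * 0.9135
W = 342.0314


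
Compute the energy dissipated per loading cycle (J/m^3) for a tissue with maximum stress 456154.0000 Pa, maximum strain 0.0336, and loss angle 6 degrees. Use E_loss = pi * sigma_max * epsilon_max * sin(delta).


E_loss = pi * sigma_max * epsilon_max * sin(delta)
delta = 6 deg = 0.1047 rad
sin(delta) = 0.1045
E_loss = pi * 456154.0000 * 0.0336 * 0.1045
E_loss = 5033.0959


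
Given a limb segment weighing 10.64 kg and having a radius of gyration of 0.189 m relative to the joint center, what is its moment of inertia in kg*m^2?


I = m * k^2
I = 10.64 * 0.189^2
k^2 = 0.0357
I = 0.3801


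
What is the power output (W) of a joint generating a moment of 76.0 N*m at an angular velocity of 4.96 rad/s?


P = M * omega
P = 76.0 * 4.96
P = 376.9600


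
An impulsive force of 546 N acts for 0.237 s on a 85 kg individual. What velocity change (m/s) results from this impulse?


J = F * dt = 546 * 0.237 = 129.4020 N*s
delta_v = J / m
delta_v = 129.4020 / 85
delta_v = 1.5224


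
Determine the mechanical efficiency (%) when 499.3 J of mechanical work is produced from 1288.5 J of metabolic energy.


eta = (W_mech / E_meta) * 100
eta = (499.3 / 1288.5) * 100
ratio = 0.3875
eta = 38.7505


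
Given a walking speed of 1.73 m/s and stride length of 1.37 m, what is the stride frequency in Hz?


f = v / stride_length
f = 1.73 / 1.37
f = 1.2628


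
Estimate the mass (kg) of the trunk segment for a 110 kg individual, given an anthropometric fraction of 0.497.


m_segment = body_mass * fraction
m_segment = 110 * 0.497
m_segment = 54.6700


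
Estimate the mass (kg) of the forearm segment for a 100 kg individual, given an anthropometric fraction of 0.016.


m_segment = body_mass * fraction
m_segment = 100 * 0.016
m_segment = 1.6000


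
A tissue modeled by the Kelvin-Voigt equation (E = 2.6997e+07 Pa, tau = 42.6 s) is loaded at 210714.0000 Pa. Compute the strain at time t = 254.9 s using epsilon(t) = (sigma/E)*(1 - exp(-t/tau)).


epsilon(t) = (sigma/E) * (1 - exp(-t/tau))
sigma/E = 210714.0000 / 2.6997e+07 = 0.0078
exp(-t/tau) = exp(-254.9 / 42.6) = 0.0025
epsilon = 0.0078 * (1 - 0.0025)
epsilon = 0.0078


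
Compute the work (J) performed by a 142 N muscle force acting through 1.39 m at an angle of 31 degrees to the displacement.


W = F * d * cos(theta)
theta = 31 deg = 0.5411 rad
cos(theta) = 0.8572
W = 142 * 1.39 * 0.8572
W = 169.1877


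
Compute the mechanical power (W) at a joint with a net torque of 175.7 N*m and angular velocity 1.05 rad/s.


P = M * omega
P = 175.7 * 1.05
P = 184.4850


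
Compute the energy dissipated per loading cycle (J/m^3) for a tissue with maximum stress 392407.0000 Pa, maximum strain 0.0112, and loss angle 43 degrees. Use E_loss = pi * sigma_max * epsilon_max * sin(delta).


E_loss = pi * sigma_max * epsilon_max * sin(delta)
delta = 43 deg = 0.7505 rad
sin(delta) = 0.6820
E_loss = pi * 392407.0000 * 0.0112 * 0.6820
E_loss = 9416.4666


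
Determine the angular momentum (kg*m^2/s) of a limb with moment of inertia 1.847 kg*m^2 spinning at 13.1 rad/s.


L = I * omega
L = 1.847 * 13.1
L = 24.1957


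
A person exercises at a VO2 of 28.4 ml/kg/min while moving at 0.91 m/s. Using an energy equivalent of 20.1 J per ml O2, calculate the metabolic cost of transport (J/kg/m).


Power per kg = VO2 * 20.1 / 60
Power per kg = 28.4 * 20.1 / 60 = 9.5140 W/kg
Cost = power_per_kg / speed
Cost = 9.5140 / 0.91
Cost = 10.4549


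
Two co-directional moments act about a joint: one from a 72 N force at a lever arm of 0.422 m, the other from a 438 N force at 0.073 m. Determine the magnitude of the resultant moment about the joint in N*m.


M = F1 * d1 + F2 * d2
M = 72 * 0.422 + 438 * 0.073
M = 30.3840 + 31.9740
M = 62.3580


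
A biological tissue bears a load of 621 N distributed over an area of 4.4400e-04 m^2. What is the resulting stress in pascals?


stress = F / A
stress = 621 / 4.4400e-04
stress = 1.3986e+06


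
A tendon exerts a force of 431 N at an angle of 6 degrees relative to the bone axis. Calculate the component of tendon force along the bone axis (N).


F_eff = F_tendon * cos(theta)
theta = 6 deg = 0.1047 rad
cos(theta) = 0.9945
F_eff = 431 * 0.9945
F_eff = 428.6389


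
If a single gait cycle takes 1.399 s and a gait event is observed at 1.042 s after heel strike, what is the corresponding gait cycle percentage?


pct = (event_time / cycle_time) * 100
pct = (1.042 / 1.399) * 100
ratio = 0.7448
pct = 74.4818


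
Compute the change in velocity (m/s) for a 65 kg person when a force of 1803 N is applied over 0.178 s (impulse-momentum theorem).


J = F * dt = 1803 * 0.178 = 320.9340 N*s
delta_v = J / m
delta_v = 320.9340 / 65
delta_v = 4.9374


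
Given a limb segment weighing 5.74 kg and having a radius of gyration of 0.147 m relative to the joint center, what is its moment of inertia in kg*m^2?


I = m * k^2
I = 5.74 * 0.147^2
k^2 = 0.0216
I = 0.1240


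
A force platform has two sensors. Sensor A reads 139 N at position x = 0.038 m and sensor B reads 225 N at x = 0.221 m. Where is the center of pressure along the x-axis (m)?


COP_x = (F1*x1 + F2*x2) / (F1 + F2)
COP_x = (139*0.038 + 225*0.221) / (139 + 225)
Numerator = 55.0070
Denominator = 364
COP_x = 0.1511


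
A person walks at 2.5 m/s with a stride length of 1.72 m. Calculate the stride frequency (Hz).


f = v / stride_length
f = 2.5 / 1.72
f = 1.4535


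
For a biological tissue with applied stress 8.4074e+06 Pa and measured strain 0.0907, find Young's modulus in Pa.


E = stress / strain
E = 8.4074e+06 / 0.0907
E = 9.2695e+07


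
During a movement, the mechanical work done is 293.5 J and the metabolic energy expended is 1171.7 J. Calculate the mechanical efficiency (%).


eta = (W_mech / E_meta) * 100
eta = (293.5 / 1171.7) * 100
ratio = 0.2505
eta = 25.0491


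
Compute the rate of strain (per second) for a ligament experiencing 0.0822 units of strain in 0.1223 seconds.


strain_rate = delta_strain / delta_t
strain_rate = 0.0822 / 0.1223
strain_rate = 0.6721


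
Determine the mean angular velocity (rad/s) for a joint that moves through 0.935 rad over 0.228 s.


omega = delta_theta / delta_t
omega = 0.935 / 0.228
omega = 4.1009


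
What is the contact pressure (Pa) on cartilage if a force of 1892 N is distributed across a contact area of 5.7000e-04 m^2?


P = F / A
P = 1892 / 5.7000e-04
P = 3.3193e+06


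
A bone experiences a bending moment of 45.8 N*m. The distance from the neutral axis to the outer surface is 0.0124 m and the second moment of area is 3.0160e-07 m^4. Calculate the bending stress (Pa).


sigma = M * c / I
sigma = 45.8 * 0.0124 / 3.0160e-07
M * c = 0.5679
sigma = 1.8830e+06


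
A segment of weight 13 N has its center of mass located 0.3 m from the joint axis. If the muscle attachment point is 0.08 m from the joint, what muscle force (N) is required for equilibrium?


F_muscle = W * d_load / d_muscle
F_muscle = 13 * 0.3 / 0.08
Numerator = 3.9000
F_muscle = 48.7500


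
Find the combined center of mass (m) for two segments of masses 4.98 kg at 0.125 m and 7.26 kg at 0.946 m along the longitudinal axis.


COM = (m1*x1 + m2*x2) / (m1 + m2)
COM = (4.98*0.125 + 7.26*0.946) / (4.98 + 7.26)
Numerator = 7.4905
Denominator = 12.2400
COM = 0.6120


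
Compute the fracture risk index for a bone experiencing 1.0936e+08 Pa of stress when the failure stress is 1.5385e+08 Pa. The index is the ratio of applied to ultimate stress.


FRI = applied / ultimate
FRI = 1.0936e+08 / 1.5385e+08
FRI = 0.7108


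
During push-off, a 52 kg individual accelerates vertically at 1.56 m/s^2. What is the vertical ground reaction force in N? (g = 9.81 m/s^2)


GRF = m * (g + a)
GRF = 52 * (9.81 + 1.56)
GRF = 52 * 11.3700
GRF = 591.2400


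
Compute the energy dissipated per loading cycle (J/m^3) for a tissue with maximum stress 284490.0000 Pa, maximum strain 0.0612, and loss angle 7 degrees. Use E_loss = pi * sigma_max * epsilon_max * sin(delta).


E_loss = pi * sigma_max * epsilon_max * sin(delta)
delta = 7 deg = 0.1222 rad
sin(delta) = 0.1219
E_loss = pi * 284490.0000 * 0.0612 * 0.1219
E_loss = 6665.9610


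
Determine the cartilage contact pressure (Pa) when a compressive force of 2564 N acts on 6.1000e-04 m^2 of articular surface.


P = F / A
P = 2564 / 6.1000e-04
P = 4.2033e+06


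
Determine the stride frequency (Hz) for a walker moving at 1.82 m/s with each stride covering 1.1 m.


f = v / stride_length
f = 1.82 / 1.1
f = 1.6545


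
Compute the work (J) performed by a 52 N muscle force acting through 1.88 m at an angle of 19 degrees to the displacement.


W = F * d * cos(theta)
theta = 19 deg = 0.3316 rad
cos(theta) = 0.9455
W = 52 * 1.88 * 0.9455
W = 92.4339


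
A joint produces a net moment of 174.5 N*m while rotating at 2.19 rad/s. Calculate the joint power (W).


P = M * omega
P = 174.5 * 2.19
P = 382.1550


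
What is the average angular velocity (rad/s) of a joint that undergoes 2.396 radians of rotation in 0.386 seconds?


omega = delta_theta / delta_t
omega = 2.396 / 0.386
omega = 6.2073


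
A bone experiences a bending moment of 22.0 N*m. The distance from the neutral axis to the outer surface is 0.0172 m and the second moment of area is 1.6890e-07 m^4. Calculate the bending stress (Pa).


sigma = M * c / I
sigma = 22.0 * 0.0172 / 1.6890e-07
M * c = 0.3784
sigma = 2.2404e+06


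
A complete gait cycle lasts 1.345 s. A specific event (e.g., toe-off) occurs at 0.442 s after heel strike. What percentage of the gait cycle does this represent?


pct = (event_time / cycle_time) * 100
pct = (0.442 / 1.345) * 100
ratio = 0.3286
pct = 32.8625


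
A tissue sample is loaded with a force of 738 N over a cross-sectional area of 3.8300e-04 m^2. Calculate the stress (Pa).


stress = F / A
stress = 738 / 3.8300e-04
stress = 1.9269e+06


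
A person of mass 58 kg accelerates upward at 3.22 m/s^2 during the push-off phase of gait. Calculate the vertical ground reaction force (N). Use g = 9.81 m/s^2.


GRF = m * (g + a)
GRF = 58 * (9.81 + 3.22)
GRF = 58 * 13.0300
GRF = 755.7400


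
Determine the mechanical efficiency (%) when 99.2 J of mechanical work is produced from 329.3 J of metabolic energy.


eta = (W_mech / E_meta) * 100
eta = (99.2 / 329.3) * 100
ratio = 0.3012
eta = 30.1245


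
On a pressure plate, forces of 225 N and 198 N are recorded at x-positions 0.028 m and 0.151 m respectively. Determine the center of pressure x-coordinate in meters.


COP_x = (F1*x1 + F2*x2) / (F1 + F2)
COP_x = (225*0.028 + 198*0.151) / (225 + 198)
Numerator = 36.1980
Denominator = 423
COP_x = 0.0856


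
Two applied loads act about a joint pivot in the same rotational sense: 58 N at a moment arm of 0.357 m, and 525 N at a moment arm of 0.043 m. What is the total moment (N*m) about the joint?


M = F1 * d1 + F2 * d2
M = 58 * 0.357 + 525 * 0.043
M = 20.7060 + 22.5750
M = 43.2810


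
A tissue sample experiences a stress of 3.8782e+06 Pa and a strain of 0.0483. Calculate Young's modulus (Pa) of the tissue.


E = stress / strain
E = 3.8782e+06 / 0.0483
E = 8.0294e+07


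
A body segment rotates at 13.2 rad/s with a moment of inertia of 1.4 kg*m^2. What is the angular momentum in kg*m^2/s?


L = I * omega
L = 1.4 * 13.2
L = 18.4800


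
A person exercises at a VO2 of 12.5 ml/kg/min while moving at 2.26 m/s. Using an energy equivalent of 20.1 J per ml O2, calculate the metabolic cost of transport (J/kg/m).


Power per kg = VO2 * 20.1 / 60
Power per kg = 12.5 * 20.1 / 60 = 4.1875 W/kg
Cost = power_per_kg / speed
Cost = 4.1875 / 2.26
Cost = 1.8529


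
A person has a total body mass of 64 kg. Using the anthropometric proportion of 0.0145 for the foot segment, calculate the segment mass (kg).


m_segment = body_mass * fraction
m_segment = 64 * 0.0145
m_segment = 0.9280


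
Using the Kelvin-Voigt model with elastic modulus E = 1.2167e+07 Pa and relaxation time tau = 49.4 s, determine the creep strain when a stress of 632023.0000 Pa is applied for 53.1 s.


epsilon(t) = (sigma/E) * (1 - exp(-t/tau))
sigma/E = 632023.0000 / 1.2167e+07 = 0.0519
exp(-t/tau) = exp(-53.1 / 49.4) = 0.3413
epsilon = 0.0519 * (1 - 0.3413)
epsilon = 0.0342


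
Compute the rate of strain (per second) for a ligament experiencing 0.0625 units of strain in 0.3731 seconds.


strain_rate = delta_strain / delta_t
strain_rate = 0.0625 / 0.3731
strain_rate = 0.1675


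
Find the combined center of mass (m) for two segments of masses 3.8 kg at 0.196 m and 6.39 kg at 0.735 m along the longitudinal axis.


COM = (m1*x1 + m2*x2) / (m1 + m2)
COM = (3.8*0.196 + 6.39*0.735) / (3.8 + 6.39)
Numerator = 5.4414
Denominator = 10.1900
COM = 0.5340


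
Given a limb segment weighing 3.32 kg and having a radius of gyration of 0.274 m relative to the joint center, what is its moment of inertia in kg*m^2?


I = m * k^2
I = 3.32 * 0.274^2
k^2 = 0.0751
I = 0.2493


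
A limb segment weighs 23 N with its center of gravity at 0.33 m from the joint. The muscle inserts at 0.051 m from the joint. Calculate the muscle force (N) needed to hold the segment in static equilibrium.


F_muscle = W * d_load / d_muscle
F_muscle = 23 * 0.33 / 0.051
Numerator = 7.5900
F_muscle = 148.8235


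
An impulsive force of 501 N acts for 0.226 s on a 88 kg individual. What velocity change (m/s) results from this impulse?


J = F * dt = 501 * 0.226 = 113.2260 N*s
delta_v = J / m
delta_v = 113.2260 / 88
delta_v = 1.2867


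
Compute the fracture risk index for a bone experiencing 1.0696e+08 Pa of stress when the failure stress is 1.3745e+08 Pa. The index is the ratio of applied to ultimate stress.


FRI = applied / ultimate
FRI = 1.0696e+08 / 1.3745e+08
FRI = 0.7782


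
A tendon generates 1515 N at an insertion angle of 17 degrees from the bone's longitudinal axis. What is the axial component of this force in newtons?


F_eff = F_tendon * cos(theta)
theta = 17 deg = 0.2967 rad
cos(theta) = 0.9563
F_eff = 1515 * 0.9563
F_eff = 1448.8017


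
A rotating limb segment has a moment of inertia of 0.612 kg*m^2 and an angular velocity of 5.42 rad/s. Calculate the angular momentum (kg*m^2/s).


L = I * omega
L = 0.612 * 5.42
L = 3.3170


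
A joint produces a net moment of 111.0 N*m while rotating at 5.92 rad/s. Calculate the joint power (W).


P = M * omega
P = 111.0 * 5.92
P = 657.1200


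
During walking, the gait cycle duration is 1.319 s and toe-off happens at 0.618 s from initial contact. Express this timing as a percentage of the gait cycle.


pct = (event_time / cycle_time) * 100
pct = (0.618 / 1.319) * 100
ratio = 0.4685
pct = 46.8537


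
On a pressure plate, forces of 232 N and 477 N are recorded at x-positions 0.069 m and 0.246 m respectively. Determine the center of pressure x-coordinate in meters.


COP_x = (F1*x1 + F2*x2) / (F1 + F2)
COP_x = (232*0.069 + 477*0.246) / (232 + 477)
Numerator = 133.3500
Denominator = 709
COP_x = 0.1881


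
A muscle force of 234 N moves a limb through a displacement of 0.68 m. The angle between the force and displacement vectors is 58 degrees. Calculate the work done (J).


W = F * d * cos(theta)
theta = 58 deg = 1.0123 rad
cos(theta) = 0.5299
W = 234 * 0.68 * 0.5299
W = 84.3208


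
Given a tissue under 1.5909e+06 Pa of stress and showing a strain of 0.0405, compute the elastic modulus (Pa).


E = stress / strain
E = 1.5909e+06 / 0.0405
E = 3.9281e+07


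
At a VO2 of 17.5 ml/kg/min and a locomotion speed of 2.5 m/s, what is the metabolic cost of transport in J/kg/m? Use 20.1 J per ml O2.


Power per kg = VO2 * 20.1 / 60
Power per kg = 17.5 * 20.1 / 60 = 5.8625 W/kg
Cost = power_per_kg / speed
Cost = 5.8625 / 2.5
Cost = 2.3450


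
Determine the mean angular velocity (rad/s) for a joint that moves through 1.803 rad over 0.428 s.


omega = delta_theta / delta_t
omega = 1.803 / 0.428
omega = 4.2126


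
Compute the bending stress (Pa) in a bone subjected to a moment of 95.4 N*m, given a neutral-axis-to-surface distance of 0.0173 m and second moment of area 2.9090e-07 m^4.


sigma = M * c / I
sigma = 95.4 * 0.0173 / 2.9090e-07
M * c = 1.6504
sigma = 5.6735e+06


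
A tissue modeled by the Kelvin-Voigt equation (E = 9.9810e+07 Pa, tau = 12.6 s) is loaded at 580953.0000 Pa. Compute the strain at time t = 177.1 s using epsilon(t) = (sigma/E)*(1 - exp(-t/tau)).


epsilon(t) = (sigma/E) * (1 - exp(-t/tau))
sigma/E = 580953.0000 / 9.9810e+07 = 0.0058
exp(-t/tau) = exp(-177.1 / 12.6) = 7.8659e-07
epsilon = 0.0058 * (1 - 7.8659e-07)
epsilon = 0.0058


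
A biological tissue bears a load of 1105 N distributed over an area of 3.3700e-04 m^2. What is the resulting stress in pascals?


stress = F / A
stress = 1105 / 3.3700e-04
stress = 3.2789e+06


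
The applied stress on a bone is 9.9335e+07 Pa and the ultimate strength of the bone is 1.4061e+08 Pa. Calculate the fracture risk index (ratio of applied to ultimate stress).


FRI = applied / ultimate
FRI = 9.9335e+07 / 1.4061e+08
FRI = 0.7065


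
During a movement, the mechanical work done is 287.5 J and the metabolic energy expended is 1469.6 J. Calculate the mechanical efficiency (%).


eta = (W_mech / E_meta) * 100
eta = (287.5 / 1469.6) * 100
ratio = 0.1956
eta = 19.5631


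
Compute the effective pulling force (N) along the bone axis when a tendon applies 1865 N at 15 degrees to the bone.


F_eff = F_tendon * cos(theta)
theta = 15 deg = 0.2618 rad
cos(theta) = 0.9659
F_eff = 1865 * 0.9659
F_eff = 1801.4517


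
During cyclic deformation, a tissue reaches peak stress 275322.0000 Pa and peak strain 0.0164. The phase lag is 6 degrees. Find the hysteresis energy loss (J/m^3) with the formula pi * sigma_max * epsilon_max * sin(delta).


E_loss = pi * sigma_max * epsilon_max * sin(delta)
delta = 6 deg = 0.1047 rad
sin(delta) = 0.1045
E_loss = pi * 275322.0000 * 0.0164 * 0.1045
E_loss = 1482.7543


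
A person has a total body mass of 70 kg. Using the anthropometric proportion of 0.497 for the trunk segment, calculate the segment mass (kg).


m_segment = body_mass * fraction
m_segment = 70 * 0.497
m_segment = 34.7900


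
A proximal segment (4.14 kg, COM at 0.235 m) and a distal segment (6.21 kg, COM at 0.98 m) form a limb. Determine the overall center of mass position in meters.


COM = (m1*x1 + m2*x2) / (m1 + m2)
COM = (4.14*0.235 + 6.21*0.98) / (4.14 + 6.21)
Numerator = 7.0587
Denominator = 10.3500
COM = 0.6820
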